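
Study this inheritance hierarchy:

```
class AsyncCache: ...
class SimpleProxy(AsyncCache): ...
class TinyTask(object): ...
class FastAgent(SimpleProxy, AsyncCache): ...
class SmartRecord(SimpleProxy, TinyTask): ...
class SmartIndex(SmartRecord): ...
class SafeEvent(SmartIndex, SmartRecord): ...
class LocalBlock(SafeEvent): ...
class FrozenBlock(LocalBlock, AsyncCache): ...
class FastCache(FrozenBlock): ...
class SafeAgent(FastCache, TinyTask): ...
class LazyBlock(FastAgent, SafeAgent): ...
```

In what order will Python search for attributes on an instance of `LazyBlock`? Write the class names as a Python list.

L[LazyBlock] = LazyBlock + merge(L[FastAgent], L[SafeAgent], [FastAgent SafeAgent])
  take FastAgent:  [FastAgent SimpleProxy AsyncCache object] + [SafeAgent FastCache FrozenBlock LocalBlock SafeEvent SmartIndex SmartRecord SimpleProxy AsyncCache TinyTask object] + [FastAgent SafeAgent]
  take SafeAgent:  [SimpleProxy AsyncCache object] + [SafeAgent FastCache FrozenBlock LocalBlock SafeEvent SmartIndex SmartRecord SimpleProxy AsyncCache TinyTask object] + [SafeAgent]
  take FastCache:  [SimpleProxy AsyncCache object] + [FastCache FrozenBlock LocalBlock SafeEvent SmartIndex SmartRecord SimpleProxy AsyncCache TinyTask object]
  take FrozenBlock:  [SimpleProxy AsyncCache object] + [FrozenBlock LocalBlock SafeEvent SmartIndex SmartRecord SimpleProxy AsyncCache TinyTask object]
  take LocalBlock:  [SimpleProxy AsyncCache object] + [LocalBlock SafeEvent SmartIndex SmartRecord SimpleProxy AsyncCache TinyTask object]
  take SafeEvent:  [SimpleProxy AsyncCache object] + [SafeEvent SmartIndex SmartRecord SimpleProxy AsyncCache TinyTask object]
  take SmartIndex:  [SimpleProxy AsyncCache object] + [SmartIndex SmartRecord SimpleProxy AsyncCache TinyTask object]
  take SmartRecord:  [SimpleProxy AsyncCache object] + [SmartRecord SimpleProxy AsyncCache TinyTask object]
  take SimpleProxy:  [SimpleProxy AsyncCache object] + [SimpleProxy AsyncCache TinyTask object]
  take AsyncCache:  [AsyncCache object] + [AsyncCache TinyTask object]
  take TinyTask:  [object] + [TinyTask object]
  take object:  [object] + [object]

[LazyBlock, FastAgent, SafeAgent, FastCache, FrozenBlock, LocalBlock, SafeEvent, SmartIndex, SmartRecord, SimpleProxy, AsyncCache, TinyTask, object]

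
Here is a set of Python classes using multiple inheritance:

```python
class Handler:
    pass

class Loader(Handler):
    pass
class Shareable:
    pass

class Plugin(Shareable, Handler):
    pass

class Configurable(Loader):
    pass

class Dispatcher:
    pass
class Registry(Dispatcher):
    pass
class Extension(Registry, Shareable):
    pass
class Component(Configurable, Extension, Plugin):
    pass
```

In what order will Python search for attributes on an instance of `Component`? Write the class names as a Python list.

[Component, Configurable, Loader, Extension, Registry, Dispatcher, Plugin, Shareable, Handler, object]

L[Component] = Component + merge(L[Configurable], L[Extension], L[Plugin], [Configurable Extension Plugin])
  take Configurable:  [Configurable Loader Handler object] + [Extension Registry Dispatcher Shareable object] + [Plugin Shareable Handler object] + [Configurable Extension Plugin]
  take Loader:  [Loader Handler object] + [Extension Registry Dispatcher Shareable object] + [Plugin Shareable Handler object] + [Extension Plugin]
  take Extension:  [Handler object] + [Extension Registry Dispatcher Shareable object] + [Plugin Shareable Handler object] + [Extension Plugin]
  take Registry:  [Handler object] + [Registry Dispatcher Shareable object] + [Plugin Shareable Handler object] + [Plugin]
  take Dispatcher:  [Handler object] + [Dispatcher Shareable object] + [Plugin Shareable Handler object] + [Plugin]
  take Plugin:  [Handler object] + [Shareable object] + [Plugin Shareable Handler object] + [Plugin]
  take Shareable:  [Handler object] + [Shareable object] + [Shareable Handler object]
  take Handler:  [Handler object] + [object] + [Handler object]
  take object:  [object] + [object] + [object]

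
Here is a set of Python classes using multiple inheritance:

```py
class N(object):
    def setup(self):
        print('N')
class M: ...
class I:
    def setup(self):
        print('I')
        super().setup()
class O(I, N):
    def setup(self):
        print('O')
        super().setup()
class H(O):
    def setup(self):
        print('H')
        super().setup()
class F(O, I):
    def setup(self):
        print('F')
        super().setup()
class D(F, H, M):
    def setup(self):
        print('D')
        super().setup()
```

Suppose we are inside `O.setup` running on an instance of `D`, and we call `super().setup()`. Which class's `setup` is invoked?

L[D] = D + merge(L[F], L[H], L[M], [F H M])
  take F:  [F O I N object] + [H O I N object] + [M object] + [F H M]
  take H:  [O I N object] + [H O I N object] + [M object] + [H M]
  take O:  [O I N object] + [O I N object] + [M object] + [M]
  take I:  [I N object] + [I N object] + [M object] + [M]
  take N:  [N object] + [N object] + [M object] + [M]
  take M:  [object] + [object] + [M object] + [M]
  take object:  [object] + [object] + [object]
MRO: D F H O I N M object
super() in O.setup on a D instance goes to the class after O in D's MRO: I.

I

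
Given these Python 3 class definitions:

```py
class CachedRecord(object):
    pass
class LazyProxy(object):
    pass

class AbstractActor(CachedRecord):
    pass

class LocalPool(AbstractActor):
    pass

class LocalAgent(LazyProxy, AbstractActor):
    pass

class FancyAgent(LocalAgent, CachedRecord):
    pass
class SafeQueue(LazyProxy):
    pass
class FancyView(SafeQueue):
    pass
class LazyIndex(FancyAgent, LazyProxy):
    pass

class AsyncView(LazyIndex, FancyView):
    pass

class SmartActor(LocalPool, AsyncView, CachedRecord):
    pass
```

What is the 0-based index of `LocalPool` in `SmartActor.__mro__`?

1

L[SmartActor] = SmartActor + merge(L[LocalPool], L[AsyncView], L[CachedRecord], [LocalPool AsyncView CachedRecord])
  take LocalPool:  [LocalPool AbstractActor CachedRecord object] + [AsyncView LazyIndex FancyAgent LocalAgent FancyView SafeQueue LazyProxy AbstractActor CachedRecord object] + [CachedRecord object] + [LocalPool AsyncView CachedRecord]
  take AsyncView:  [AbstractActor CachedRecord object] + [AsyncView LazyIndex FancyAgent LocalAgent FancyView SafeQueue LazyProxy AbstractActor CachedRecord object] + [CachedRecord object] + [AsyncView CachedRecord]
  take LazyIndex:  [AbstractActor CachedRecord object] + [LazyIndex FancyAgent LocalAgent FancyView SafeQueue LazyProxy AbstractActor CachedRecord object] + [CachedRecord object] + [CachedRecord]
  take FancyAgent:  [AbstractActor CachedRecord object] + [FancyAgent LocalAgent FancyView SafeQueue LazyProxy AbstractActor CachedRecord object] + [CachedRecord object] + [CachedRecord]
  take LocalAgent:  [AbstractActor CachedRecord object] + [LocalAgent FancyView SafeQueue LazyProxy AbstractActor CachedRecord object] + [CachedRecord object] + [CachedRecord]
  take FancyView:  [AbstractActor CachedRecord object] + [FancyView SafeQueue LazyProxy AbstractActor CachedRecord object] + [CachedRecord object] + [CachedRecord]
  take SafeQueue:  [AbstractActor CachedRecord object] + [SafeQueue LazyProxy AbstractActor CachedRecord object] + [CachedRecord object] + [CachedRecord]
  take LazyProxy:  [AbstractActor CachedRecord object] + [LazyProxy AbstractActor CachedRecord object] + [CachedRecord object] + [CachedRecord]
  take AbstractActor:  [AbstractActor CachedRecord object] + [AbstractActor CachedRecord object] + [CachedRecord object] + [CachedRecord]
  take CachedRecord:  [CachedRecord object] + [CachedRecord object] + [CachedRecord object] + [CachedRecord]
  take object:  [object] + [object] + [object]
MRO: SmartActor LocalPool AsyncView LazyIndex FancyAgent LocalAgent FancyView SafeQueue LazyProxy AbstractActor CachedRecord object
LocalPool sits at index 1.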